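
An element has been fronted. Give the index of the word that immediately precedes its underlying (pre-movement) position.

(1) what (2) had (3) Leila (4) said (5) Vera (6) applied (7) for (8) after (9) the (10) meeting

7

The displaced element is "what" (word 1).
It is linked across 1 clause boundary (Ø).
It functions as the object of the preposition "for" of "applied", so the gap sits immediately after word 7 ("for").
Base order: Leila had said Vera applied for what after the meeting.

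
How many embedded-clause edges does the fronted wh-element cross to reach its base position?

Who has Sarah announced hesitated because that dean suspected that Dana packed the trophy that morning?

"who" is extracted from the subject of "hesitated".
Boundaries crossed, outermost first: [Ø] — 1 in total.

1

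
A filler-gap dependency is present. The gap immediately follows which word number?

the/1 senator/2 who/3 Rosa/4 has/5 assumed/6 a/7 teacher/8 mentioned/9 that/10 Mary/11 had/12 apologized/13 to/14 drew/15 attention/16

14

The displaced element is "the senator" (word 2).
It is linked across 2 clause boundaries (Ø → that).
It functions as the object of the preposition "to" of "apologized", so the gap sits immediately after word 14 ("to").
Base order: Rosa has assumed a teacher mentioned that Mary had apologized to the senator.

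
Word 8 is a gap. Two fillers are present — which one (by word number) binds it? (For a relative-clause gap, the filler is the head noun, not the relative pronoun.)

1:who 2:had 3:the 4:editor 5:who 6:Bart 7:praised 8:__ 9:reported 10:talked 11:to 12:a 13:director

The marked gap is inside the relative clause, the direct object of "praised".
Its filler is the head noun "editor" (via "who"), at word 4.
(The other dependency links word 1 to a gap after word 9.)

4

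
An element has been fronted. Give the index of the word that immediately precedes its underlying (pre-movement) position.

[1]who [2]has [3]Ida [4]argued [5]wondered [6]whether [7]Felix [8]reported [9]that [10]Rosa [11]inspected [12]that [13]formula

The displaced element is "who" (word 1).
It is linked across 1 clause boundary (Ø).
It functions as the subject of "wondered", so the gap sits immediately after word 4 ("argued").
Base order: Ida has argued who wondered whether Felix reported that Rosa inspected that formula.

4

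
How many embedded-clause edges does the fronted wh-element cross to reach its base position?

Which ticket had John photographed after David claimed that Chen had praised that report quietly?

"which ticket" originates inside the matrix clause — no clause boundary is crossed.

0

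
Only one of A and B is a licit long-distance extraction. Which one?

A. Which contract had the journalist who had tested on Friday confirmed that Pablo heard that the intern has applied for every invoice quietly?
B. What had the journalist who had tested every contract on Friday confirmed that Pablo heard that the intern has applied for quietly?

B

In A, the wh-phrase is extracted from inside a complex-NP island (relative clause) (introduced by "who"), which blocks movement.
In B, the extraction path crosses only that-complement boundaries, which are transparent.
So B is grammatical.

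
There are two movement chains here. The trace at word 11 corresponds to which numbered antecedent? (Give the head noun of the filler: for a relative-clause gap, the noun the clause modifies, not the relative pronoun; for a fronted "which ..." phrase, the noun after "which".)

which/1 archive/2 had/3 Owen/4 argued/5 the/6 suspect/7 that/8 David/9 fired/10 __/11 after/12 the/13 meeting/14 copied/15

The marked gap is inside the relative clause, the direct object of "fired".
Its filler is the head noun "suspect" (via "that"), at word 7.
(The other dependency links word 2 to a gap after word 15.)

7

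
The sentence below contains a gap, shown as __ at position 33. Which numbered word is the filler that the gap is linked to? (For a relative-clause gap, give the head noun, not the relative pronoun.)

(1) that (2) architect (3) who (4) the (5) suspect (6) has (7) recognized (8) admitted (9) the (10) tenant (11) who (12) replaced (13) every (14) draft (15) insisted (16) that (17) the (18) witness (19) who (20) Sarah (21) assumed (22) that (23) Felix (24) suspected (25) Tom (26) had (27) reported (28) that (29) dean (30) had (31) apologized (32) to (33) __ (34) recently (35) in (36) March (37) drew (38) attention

The gap at 33 is the prepositional object of "apologized", inside a relative clause.
The relative pronoun is "who" (word 19); it is bound by the head noun immediately before it.
Its filler is the head noun "witness", at word 18.

18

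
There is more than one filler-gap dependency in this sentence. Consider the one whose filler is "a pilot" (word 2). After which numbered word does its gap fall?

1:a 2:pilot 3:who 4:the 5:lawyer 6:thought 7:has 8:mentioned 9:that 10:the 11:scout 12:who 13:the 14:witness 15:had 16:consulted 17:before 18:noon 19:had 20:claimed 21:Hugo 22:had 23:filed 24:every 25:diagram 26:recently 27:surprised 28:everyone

The displaced element is "a pilot" (word 2).
It is linked across 1 clause boundary (Ø).
It functions as the subject of "mentioned", so the gap sits immediately after word 6 ("thought").
Base order: The lawyer thought a pilot has mentioned that the scout who the witness had consulted before noon had claimed Hugo had filed every diagram recently.

6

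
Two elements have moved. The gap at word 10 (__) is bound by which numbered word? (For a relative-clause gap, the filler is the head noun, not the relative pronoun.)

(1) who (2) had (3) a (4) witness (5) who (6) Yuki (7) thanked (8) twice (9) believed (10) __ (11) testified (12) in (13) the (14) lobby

The marked gap is the subject of "testified".
Its filler is the fronted wh-phrase "who", at word 1.
(The other dependency links word 4 to a gap after word 7.)

1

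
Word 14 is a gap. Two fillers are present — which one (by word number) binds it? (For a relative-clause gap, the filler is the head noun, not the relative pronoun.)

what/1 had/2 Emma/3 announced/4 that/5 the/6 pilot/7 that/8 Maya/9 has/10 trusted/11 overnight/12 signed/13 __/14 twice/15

The marked gap is the direct object of "signed".
Its filler is the fronted wh-phrase "what", at word 1.
(The other dependency links word 7 to a gap after word 11.)

1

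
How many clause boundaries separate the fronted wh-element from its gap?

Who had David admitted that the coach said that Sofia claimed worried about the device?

"who" is extracted from the subject of "worried".
Boundaries crossed, outermost first: [that], [that], [Ø] — 3 in total.

3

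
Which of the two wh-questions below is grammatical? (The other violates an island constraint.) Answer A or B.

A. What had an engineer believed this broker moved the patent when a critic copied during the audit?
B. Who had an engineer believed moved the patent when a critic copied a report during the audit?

B

In A, the wh-phrase is extracted from inside an adjunct island (introduced by "when"), which blocks movement.
In B, the extraction path crosses only that-complement boundaries, which are transparent.
So B is grammatical.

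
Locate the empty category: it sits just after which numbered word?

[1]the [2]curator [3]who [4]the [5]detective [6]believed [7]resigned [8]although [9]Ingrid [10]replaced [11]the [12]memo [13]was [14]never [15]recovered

The displaced element is "the curator" (word 2).
It is linked across 1 clause boundary (Ø).
It functions as the subject of "resigned", so the gap sits immediately after word 6 ("believed").
Base order: The detective believed that the curator resigned although Ingrid replaced the memo.

6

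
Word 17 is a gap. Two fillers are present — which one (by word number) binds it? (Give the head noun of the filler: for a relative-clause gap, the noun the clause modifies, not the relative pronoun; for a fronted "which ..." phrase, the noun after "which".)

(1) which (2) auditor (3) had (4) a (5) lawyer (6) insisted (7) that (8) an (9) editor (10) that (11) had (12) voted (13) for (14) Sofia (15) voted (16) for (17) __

The marked gap is the object of the preposition "for" of "voted".
Its filler is the fronted wh-phrase "which auditor", at word 2.
(The other dependency links word 9 to a gap after word 10.)

2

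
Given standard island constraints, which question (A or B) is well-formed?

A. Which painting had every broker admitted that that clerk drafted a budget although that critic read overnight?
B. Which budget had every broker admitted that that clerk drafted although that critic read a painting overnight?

B

In A, the wh-phrase is extracted from inside an adjunct island (introduced by "although"), which blocks movement.
In B, the extraction path crosses only that-complement boundaries, which are transparent.
So B is grammatical.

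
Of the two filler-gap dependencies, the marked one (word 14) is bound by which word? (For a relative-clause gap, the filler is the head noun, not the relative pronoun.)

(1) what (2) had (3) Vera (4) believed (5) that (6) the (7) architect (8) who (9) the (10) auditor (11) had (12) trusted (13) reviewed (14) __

1

The marked gap is the direct object of "reviewed".
Its filler is the fronted wh-phrase "what", at word 1.
(The other dependency links word 7 to a gap after word 12.)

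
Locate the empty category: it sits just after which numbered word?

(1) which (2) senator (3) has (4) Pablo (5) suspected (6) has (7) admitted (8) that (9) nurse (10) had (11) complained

The displaced element is "which senator" (word 2).
It is linked across 1 clause boundary (Ø).
It functions as the subject of "admitted", so the gap sits immediately after word 5 ("suspected").
Base order: Pablo has suspected which senator has admitted that nurse had complained.

5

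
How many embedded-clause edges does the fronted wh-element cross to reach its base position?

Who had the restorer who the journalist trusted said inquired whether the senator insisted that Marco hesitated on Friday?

"who" is extracted from the subject of "inquired".
Boundaries crossed, outermost first: [Ø] — 1 in total.

1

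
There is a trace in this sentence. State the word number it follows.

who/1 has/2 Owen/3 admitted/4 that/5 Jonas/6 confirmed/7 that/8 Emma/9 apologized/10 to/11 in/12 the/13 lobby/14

11

The displaced element is "who" (word 1).
It is linked across 2 clause boundaries (that → that).
It functions as the object of the preposition "to" of "apologized", so the gap sits immediately after word 11 ("to").
Base order: Owen has admitted that Jonas confirmed that Emma apologized to who in the lobby.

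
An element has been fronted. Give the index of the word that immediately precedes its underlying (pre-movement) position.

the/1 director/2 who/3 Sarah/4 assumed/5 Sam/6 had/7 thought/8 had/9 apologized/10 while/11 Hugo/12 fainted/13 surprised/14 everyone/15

The displaced element is "the director" (word 2).
It is linked across 2 clause boundaries (Ø → Ø).
It functions as the subject of "apologized", so the gap sits immediately after word 8 ("thought").
Base order: Sarah assumed Sam had thought the director had apologized while Hugo fainted.

8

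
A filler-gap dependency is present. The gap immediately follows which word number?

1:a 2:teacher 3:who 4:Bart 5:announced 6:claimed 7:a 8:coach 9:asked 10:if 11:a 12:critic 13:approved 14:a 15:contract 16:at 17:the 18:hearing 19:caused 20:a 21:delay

5

The displaced element is "a teacher" (word 2).
It is linked across 1 clause boundary (Ø).
It functions as the subject of "claimed", so the gap sits immediately after word 5 ("announced").
Base order: Bart announced a teacher claimed a coach asked if a critic approved a contract at the hearing.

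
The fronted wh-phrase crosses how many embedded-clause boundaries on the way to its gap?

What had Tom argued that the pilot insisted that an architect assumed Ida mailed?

"what" is extracted from the object of "mailed".
Boundaries crossed, outermost first: [that], [that], [Ø] — 3 in total.

3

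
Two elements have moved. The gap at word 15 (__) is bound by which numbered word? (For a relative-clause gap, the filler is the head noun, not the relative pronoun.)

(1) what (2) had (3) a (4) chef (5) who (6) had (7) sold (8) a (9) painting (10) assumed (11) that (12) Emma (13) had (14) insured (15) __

1

The marked gap is the direct object of "insured".
Its filler is the fronted wh-phrase "what", at word 1.
(The other dependency links word 4 to a gap after word 5.)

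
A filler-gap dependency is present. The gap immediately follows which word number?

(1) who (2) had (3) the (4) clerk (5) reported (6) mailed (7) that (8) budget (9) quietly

5

The displaced element is "who" (word 1).
It is linked across 1 clause boundary (Ø).
It functions as the subject of "mailed", so the gap sits immediately after word 5 ("reported").
Base order: The clerk had reported that who mailed that budget quietly.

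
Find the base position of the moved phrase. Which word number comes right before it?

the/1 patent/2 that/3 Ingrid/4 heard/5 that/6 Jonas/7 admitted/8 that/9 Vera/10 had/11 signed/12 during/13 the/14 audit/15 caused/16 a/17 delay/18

The displaced element is "the patent" (word 2).
It is linked across 2 clause boundaries (that → that).
It functions as the direct object of "signed", so the gap sits immediately after word 12 ("signed").
Base order: Ingrid heard that Jonas admitted that Vera had signed the patent during the audit.

12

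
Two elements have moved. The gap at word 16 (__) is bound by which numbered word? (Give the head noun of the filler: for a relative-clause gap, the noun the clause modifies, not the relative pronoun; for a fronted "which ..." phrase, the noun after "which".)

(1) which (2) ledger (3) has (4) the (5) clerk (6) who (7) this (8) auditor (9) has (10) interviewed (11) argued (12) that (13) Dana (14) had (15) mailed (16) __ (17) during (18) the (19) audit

2

The marked gap is the direct object of "mailed".
Its filler is the fronted wh-phrase "which ledger", at word 2.
(The other dependency links word 5 to a gap after word 10.)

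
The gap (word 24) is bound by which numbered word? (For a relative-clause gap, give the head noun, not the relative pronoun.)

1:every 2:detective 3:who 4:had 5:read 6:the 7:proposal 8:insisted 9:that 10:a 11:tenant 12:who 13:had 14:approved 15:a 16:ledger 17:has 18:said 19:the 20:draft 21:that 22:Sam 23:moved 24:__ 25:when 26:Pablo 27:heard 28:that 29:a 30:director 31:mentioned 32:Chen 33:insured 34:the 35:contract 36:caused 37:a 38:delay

The gap at 24 is the object of "moved", inside a relative clause.
The relative pronoun is "that" (word 21); it is bound by the head noun immediately before it.
Its filler is the head noun "draft", at word 20.

20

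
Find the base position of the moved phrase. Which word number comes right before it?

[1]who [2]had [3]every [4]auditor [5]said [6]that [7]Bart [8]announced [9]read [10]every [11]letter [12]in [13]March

8

The displaced element is "who" (word 1).
It is linked across 2 clause boundaries (that → Ø).
It functions as the subject of "read", so the gap sits immediately after word 8 ("announced").
Base order: Every auditor had said that Bart announced who read every letter in March.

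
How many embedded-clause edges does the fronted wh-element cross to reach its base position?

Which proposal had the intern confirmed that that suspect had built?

"which proposal" is extracted from the object of "built".
Boundaries crossed, outermost first: [that] — 1 in total.

1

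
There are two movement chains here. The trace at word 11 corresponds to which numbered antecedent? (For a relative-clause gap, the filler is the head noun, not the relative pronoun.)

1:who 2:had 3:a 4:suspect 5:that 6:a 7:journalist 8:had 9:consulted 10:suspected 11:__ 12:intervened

The marked gap is the subject of "intervened".
Its filler is the fronted wh-phrase "who", at word 1.
(The other dependency links word 4 to a gap after word 9.)

1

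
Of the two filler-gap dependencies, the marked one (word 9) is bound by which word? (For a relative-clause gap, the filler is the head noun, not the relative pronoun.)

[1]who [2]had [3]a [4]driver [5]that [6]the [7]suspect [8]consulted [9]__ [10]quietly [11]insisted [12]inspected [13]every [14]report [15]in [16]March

The marked gap is inside the relative clause, the direct object of "consulted".
Its filler is the head noun "driver" (via "that"), at word 4.
(The other dependency links word 1 to a gap after word 11.)

4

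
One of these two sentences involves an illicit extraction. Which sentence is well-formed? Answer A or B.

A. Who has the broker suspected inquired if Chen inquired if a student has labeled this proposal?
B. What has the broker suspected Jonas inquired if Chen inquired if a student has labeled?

In B, the wh-phrase is extracted from inside a wh-island (introduced by "if"), which blocks movement.
In A, the extraction path crosses only that-complement boundaries, which are transparent.
So A is grammatical.

A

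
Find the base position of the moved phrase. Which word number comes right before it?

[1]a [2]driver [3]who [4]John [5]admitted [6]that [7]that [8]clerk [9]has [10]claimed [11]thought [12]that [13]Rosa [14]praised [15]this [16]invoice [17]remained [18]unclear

10

The displaced element is "a driver" (word 2).
It is linked across 2 clause boundaries (that → Ø).
It functions as the subject of "thought", so the gap sits immediately after word 10 ("claimed").
Base order: John admitted that that clerk has claimed that a driver thought that Rosa praised this invoice.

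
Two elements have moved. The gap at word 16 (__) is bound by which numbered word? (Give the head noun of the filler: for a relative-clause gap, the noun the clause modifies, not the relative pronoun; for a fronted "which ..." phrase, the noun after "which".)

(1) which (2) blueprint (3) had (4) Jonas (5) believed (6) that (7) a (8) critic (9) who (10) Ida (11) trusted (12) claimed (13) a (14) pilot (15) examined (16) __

2

The marked gap is the direct object of "examined".
Its filler is the fronted wh-phrase "which blueprint", at word 2.
(The other dependency links word 8 to a gap after word 11.)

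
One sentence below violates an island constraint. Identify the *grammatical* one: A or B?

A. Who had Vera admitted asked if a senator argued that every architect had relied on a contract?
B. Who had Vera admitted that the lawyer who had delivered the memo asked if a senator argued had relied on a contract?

In B, the wh-phrase is extracted from inside a wh-island (introduced by "if"), which blocks movement.
In A, the extraction path crosses only that-complement boundaries, which are transparent.
So A is grammatical.

A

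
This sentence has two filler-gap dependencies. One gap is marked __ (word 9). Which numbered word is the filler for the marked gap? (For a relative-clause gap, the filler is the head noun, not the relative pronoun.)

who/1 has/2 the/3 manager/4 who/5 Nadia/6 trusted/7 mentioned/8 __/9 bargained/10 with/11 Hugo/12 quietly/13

The marked gap is the subject of "bargained".
Its filler is the fronted wh-phrase "who", at word 1.
(The other dependency links word 4 to a gap after word 7.)

1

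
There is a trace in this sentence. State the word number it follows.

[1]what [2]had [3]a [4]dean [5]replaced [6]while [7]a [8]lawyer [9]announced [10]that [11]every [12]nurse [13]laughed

The displaced element is "what" (word 1).
It functions as the direct object of "replaced", so the gap sits immediately after word 5 ("replaced").
Base order: A dean had replaced what while a lawyer announced that every nurse laughed.

5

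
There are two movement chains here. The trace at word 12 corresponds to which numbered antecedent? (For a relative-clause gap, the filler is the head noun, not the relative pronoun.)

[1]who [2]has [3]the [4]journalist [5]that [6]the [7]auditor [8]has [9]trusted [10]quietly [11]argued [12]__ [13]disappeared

The marked gap is the subject of "disappeared".
Its filler is the fronted wh-phrase "who", at word 1.
(The other dependency links word 4 to a gap after word 9.)

1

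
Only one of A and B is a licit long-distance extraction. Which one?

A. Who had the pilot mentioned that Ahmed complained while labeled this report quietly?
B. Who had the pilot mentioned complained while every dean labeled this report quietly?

In A, the wh-phrase is extracted from inside an adjunct island (introduced by "while"), which blocks movement.
In B, the extraction path crosses only that-complement boundaries, which are transparent.
So B is grammatical.

B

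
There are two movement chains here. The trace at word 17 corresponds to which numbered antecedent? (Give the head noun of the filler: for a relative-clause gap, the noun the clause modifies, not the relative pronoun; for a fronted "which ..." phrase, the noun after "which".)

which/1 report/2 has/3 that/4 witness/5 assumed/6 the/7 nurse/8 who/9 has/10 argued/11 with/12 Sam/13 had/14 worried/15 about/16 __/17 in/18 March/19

2

The marked gap is the object of the preposition "about" of "worried".
Its filler is the fronted wh-phrase "which report", at word 2.
(The other dependency links word 8 to a gap after word 9.)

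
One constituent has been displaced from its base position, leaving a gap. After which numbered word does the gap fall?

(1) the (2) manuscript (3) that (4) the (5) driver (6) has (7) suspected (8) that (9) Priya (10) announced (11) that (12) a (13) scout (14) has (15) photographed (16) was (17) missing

15

The displaced element is "the manuscript" (word 2).
It is linked across 2 clause boundaries (that → that).
It functions as the direct object of "photographed", so the gap sits immediately after word 15 ("photographed").
Base order: The driver has suspected that Priya announced that a scout has photographed the manuscript.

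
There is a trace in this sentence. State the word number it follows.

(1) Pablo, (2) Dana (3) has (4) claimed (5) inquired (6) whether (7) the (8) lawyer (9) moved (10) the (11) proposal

4

The displaced element is "Pablo" (word 1).
It is linked across 1 clause boundary (Ø).
It functions as the subject of "inquired", so the gap sits immediately after word 4 ("claimed").
Base order: Dana has claimed that Pablo inquired whether the lawyer moved the proposal.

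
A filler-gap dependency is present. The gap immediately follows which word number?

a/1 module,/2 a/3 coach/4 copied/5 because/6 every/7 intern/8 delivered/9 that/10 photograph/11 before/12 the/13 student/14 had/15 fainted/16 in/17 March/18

The displaced element is "a module" (word 2).
It functions as the direct object of "copied", so the gap sits immediately after word 5 ("copied").
Base order: A coach copied a module because every intern delivered that photograph before the student had fainted in March.

5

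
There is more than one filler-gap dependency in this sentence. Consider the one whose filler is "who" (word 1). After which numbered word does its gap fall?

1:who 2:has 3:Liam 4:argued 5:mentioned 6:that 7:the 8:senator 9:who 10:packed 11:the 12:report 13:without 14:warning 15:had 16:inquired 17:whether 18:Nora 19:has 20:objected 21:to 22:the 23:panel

The displaced element is "who" (word 1).
It is linked across 1 clause boundary (Ø).
It functions as the subject of "mentioned", so the gap sits immediately after word 4 ("argued").
Base order: Liam has argued who mentioned that the senator who packed the report without warning had inquired whether Nora has objected to the panel.

4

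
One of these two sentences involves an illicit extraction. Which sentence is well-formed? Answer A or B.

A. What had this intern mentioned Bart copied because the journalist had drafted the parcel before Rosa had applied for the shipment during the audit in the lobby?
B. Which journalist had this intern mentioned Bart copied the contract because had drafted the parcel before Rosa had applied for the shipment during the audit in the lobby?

A

In B, the wh-phrase is extracted from inside an adjunct island (introduced by "because"), which blocks movement.
In A, the extraction path crosses only that-complement boundaries, which are transparent.
So A is grammatical.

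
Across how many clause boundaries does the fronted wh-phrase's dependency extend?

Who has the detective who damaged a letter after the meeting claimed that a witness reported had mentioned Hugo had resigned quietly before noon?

"who" is extracted from the subject of "mentioned".
Boundaries crossed, outermost first: [that], [Ø] — 2 in total.

2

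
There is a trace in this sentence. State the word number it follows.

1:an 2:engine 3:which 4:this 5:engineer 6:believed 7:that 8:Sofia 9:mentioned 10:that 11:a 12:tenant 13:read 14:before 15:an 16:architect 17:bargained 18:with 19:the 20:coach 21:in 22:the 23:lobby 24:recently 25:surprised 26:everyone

13

The displaced element is "an engine" (word 2).
It is linked across 2 clause boundaries (that → that).
It functions as the direct object of "read", so the gap sits immediately after word 13 ("read").
Base order: This engineer believed that Sofia mentioned that a tenant read an engine before an architect bargained with the coach in the lobby recently.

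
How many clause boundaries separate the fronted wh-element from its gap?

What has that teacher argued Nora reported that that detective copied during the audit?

"what" is extracted from the object of "copied".
Boundaries crossed, outermost first: [Ø], [that] — 2 in total.

2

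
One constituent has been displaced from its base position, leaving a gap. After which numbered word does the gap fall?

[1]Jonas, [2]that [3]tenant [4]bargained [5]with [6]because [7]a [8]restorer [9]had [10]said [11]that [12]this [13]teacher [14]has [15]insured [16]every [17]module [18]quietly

5

The displaced element is "Jonas" (word 1).
It functions as the object of the preposition "with" of "bargained", so the gap sits immediately after word 5 ("with").
Base order: That tenant bargained with Jonas because a restorer had said that this teacher has insured every module quietly.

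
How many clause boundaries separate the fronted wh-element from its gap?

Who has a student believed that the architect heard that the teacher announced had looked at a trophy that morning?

3

"who" is extracted from the subject of "looked".
Boundaries crossed, outermost first: [that], [that], [Ø] — 3 in total.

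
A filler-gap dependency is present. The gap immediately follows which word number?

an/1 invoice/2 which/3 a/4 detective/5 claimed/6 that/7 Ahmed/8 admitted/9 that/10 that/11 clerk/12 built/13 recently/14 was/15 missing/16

13

The displaced element is "an invoice" (word 2).
It is linked across 2 clause boundaries (that → that).
It functions as the direct object of "built", so the gap sits immediately after word 13 ("built").
Base order: A detective claimed that Ahmed admitted that that clerk built an invoice recently.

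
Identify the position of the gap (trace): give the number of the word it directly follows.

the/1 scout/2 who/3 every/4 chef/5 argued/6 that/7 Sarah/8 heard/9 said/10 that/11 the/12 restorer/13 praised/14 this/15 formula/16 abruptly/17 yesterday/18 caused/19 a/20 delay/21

9

The displaced element is "the scout" (word 2).
It is linked across 2 clause boundaries (that → Ø).
It functions as the subject of "said", so the gap sits immediately after word 9 ("heard").
Base order: Every chef argued that Sarah heard that the scout said that the restorer praised this formula abruptly yesterday.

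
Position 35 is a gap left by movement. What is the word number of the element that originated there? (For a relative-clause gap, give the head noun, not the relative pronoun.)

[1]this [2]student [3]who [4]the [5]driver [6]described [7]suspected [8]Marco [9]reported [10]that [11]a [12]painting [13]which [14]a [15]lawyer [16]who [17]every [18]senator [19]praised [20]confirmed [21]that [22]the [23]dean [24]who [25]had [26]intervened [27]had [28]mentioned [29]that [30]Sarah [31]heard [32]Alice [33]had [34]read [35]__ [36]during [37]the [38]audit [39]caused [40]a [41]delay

12

The gap at 35 is the object of "read", inside a relative clause.
The relative pronoun is "which" (word 13); it is bound by the head noun immediately before it.
Its filler is the head noun "painting", at word 12.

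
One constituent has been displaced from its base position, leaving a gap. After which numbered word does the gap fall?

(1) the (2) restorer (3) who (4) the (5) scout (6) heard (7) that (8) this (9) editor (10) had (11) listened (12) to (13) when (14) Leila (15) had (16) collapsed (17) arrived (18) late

The displaced element is "the restorer" (word 2).
It is linked across 1 clause boundary (that).
It functions as the object of the preposition "to" of "listened", so the gap sits immediately after word 12 ("to").
Base order: The scout heard that this editor had listened to the restorer when Leila had collapsed.

12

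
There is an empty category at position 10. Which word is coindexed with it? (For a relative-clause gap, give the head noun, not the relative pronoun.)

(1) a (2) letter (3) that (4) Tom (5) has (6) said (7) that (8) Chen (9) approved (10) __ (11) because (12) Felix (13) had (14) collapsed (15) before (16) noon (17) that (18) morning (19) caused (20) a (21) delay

The gap at 10 is the object of "approved", inside a relative clause.
The relative pronoun is "that" (word 3); it is bound by the head noun immediately before it.
Its filler is the head noun "letter", at word 2.

2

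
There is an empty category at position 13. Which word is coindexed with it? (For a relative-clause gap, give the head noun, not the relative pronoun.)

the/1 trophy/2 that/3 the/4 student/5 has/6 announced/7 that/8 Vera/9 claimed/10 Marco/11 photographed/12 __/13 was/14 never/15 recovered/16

The gap at 13 is the object of "photographed", inside a relative clause.
The relative pronoun is "that" (word 3); it is bound by the head noun immediately before it.
Its filler is the head noun "trophy", at word 2.

2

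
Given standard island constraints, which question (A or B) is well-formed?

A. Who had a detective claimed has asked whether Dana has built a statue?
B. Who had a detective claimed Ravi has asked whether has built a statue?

A

In B, the wh-phrase is extracted from inside a wh-island (introduced by "whether"), which blocks movement.
In A, the extraction path crosses only that-complement boundaries, which are transparent.
So A is grammatical.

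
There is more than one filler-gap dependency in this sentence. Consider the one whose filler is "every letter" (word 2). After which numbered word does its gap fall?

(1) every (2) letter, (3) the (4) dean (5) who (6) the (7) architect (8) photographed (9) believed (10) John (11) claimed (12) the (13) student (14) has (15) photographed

The displaced element is "every letter" (word 2).
It is linked across 2 clause boundaries (Ø → Ø).
It functions as the direct object of "photographed", so the gap sits immediately after word 15 ("photographed").
Base order: The dean who the architect photographed believed John claimed the student has photographed every letter.

15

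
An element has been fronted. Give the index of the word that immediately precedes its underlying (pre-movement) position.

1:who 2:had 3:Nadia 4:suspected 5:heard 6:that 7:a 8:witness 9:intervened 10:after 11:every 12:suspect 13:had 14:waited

4

The displaced element is "who" (word 1).
It is linked across 1 clause boundary (Ø).
It functions as the subject of "heard", so the gap sits immediately after word 4 ("suspected").
Base order: Nadia had suspected that who heard that a witness intervened after every suspect had waited.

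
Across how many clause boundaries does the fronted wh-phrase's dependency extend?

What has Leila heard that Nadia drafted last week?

1

"what" is extracted from the object of "drafted".
Boundaries crossed, outermost first: [that] — 1 in total.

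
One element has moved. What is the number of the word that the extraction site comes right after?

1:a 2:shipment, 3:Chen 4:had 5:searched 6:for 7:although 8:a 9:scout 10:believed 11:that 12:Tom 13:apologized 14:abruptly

6

The displaced element is "a shipment" (word 2).
It functions as the object of the preposition "for" of "searched", so the gap sits immediately after word 6 ("for").
Base order: Chen had searched for a shipment although a scout believed that Tom apologized abruptly.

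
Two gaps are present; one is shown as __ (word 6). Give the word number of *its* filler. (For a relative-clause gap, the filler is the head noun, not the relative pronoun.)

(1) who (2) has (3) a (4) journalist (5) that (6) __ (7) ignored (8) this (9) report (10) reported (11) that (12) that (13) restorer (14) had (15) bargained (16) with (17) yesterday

4

The marked gap is inside the relative clause, the subject of "ignored".
Its filler is the head noun "journalist" (via "that"), at word 4.
(The other dependency links word 1 to a gap after word 16.)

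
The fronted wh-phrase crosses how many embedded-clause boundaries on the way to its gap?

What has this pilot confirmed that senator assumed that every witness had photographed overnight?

2

"what" is extracted from the object of "photographed".
Boundaries crossed, outermost first: [Ø], [that] — 2 in total.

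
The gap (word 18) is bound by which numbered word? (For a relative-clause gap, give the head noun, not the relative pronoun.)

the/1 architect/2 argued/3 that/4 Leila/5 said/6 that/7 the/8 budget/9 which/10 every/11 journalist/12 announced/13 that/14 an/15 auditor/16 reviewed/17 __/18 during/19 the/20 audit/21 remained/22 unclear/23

9

The gap at 18 is the object of "reviewed", inside a relative clause.
The relative pronoun is "which" (word 10); it is bound by the head noun immediately before it.
Its filler is the head noun "budget", at word 9.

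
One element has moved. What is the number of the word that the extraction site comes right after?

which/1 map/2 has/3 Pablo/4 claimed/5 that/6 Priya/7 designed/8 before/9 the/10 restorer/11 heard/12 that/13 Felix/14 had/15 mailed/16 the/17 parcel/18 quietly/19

The displaced element is "which map" (word 2).
It is linked across 1 clause boundary (that).
It functions as the direct object of "designed", so the gap sits immediately after word 8 ("designed").
Base order: Pablo has claimed that Priya designed which map before the restorer heard that Felix had mailed the parcel quietly.

8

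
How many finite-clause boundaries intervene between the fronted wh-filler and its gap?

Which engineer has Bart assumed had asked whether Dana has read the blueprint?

"which engineer" is extracted from the subject of "asked".
Boundaries crossed, outermost first: [Ø] — 1 in total.

1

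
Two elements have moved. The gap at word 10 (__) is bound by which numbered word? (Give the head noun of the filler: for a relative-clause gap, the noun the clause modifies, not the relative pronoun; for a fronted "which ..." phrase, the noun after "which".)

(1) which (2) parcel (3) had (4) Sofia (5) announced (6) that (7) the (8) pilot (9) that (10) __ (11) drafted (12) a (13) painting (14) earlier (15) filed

8

The marked gap is inside the relative clause, the subject of "drafted".
Its filler is the head noun "pilot" (via "that"), at word 8.
(The other dependency links word 2 to a gap after word 15.)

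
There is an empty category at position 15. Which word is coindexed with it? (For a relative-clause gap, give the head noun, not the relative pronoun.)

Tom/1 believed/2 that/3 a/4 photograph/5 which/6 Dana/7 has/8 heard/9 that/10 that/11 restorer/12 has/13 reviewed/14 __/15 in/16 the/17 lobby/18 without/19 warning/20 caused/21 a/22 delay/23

5

The gap at 15 is the object of "reviewed", inside a relative clause.
The relative pronoun is "which" (word 6); it is bound by the head noun immediately before it.
Its filler is the head noun "photograph", at word 5.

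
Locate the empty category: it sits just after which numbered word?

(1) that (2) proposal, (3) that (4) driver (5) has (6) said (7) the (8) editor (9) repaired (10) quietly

9

The displaced element is "that proposal" (word 2).
It is linked across 1 clause boundary (Ø).
It functions as the direct object of "repaired", so the gap sits immediately after word 9 ("repaired").
Base order: That driver has said the editor repaired that proposal quietly.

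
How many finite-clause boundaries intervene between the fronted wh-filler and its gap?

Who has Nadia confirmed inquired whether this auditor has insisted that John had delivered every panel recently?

"who" is extracted from the subject of "inquired".
Boundaries crossed, outermost first: [Ø] — 1 in total.

1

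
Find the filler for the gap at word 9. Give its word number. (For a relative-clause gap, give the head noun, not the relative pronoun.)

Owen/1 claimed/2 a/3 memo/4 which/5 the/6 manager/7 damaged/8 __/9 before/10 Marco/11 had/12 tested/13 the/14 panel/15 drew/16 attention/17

The gap at 9 is the object of "damaged", inside a relative clause.
The relative pronoun is "which" (word 5); it is bound by the head noun immediately before it.
Its filler is the head noun "memo", at word 4.

4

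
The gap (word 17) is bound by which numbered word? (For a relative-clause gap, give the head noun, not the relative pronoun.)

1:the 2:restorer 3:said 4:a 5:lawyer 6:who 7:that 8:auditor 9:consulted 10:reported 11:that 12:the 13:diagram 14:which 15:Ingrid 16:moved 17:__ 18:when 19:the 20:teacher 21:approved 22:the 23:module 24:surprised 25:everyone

The gap at 17 is the object of "moved", inside a relative clause.
The relative pronoun is "which" (word 14); it is bound by the head noun immediately before it.
Its filler is the head noun "diagram", at word 13.

13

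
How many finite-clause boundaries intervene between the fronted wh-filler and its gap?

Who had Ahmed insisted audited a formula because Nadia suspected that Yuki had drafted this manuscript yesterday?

1

"who" is extracted from the subject of "audited".
Boundaries crossed, outermost first: [Ø] — 1 in total.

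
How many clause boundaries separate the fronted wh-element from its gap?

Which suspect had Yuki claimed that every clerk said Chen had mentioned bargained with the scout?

"which suspect" is extracted from the subject of "bargained".
Boundaries crossed, outermost first: [that], [Ø], [Ø] — 3 in total.

3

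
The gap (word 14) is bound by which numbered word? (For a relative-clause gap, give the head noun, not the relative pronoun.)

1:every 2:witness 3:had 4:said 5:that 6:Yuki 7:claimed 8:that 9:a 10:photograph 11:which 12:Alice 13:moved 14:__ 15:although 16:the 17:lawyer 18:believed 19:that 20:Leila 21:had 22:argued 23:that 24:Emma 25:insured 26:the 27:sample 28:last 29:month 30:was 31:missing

10

The gap at 14 is the object of "moved", inside a relative clause.
The relative pronoun is "which" (word 11); it is bound by the head noun immediately before it.
Its filler is the head noun "photograph", at word 10.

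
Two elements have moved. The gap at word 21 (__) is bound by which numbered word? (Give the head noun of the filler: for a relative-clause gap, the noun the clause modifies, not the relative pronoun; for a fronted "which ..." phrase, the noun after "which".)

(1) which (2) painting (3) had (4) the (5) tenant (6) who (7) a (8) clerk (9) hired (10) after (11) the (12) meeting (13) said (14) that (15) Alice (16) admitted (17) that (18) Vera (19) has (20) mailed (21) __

2

The marked gap is the direct object of "mailed".
Its filler is the fronted wh-phrase "which painting", at word 2.
(The other dependency links word 5 to a gap after word 9.)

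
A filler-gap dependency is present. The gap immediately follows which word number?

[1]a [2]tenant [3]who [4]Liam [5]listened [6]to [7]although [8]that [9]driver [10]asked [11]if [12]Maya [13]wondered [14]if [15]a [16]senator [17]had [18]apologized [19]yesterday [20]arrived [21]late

The displaced element is "a tenant" (word 2).
It functions as the object of the preposition "to" of "listened", so the gap sits immediately after word 6 ("to").
Base order: Liam listened to a tenant although that driver asked if Maya wondered if a senator had apologized yesterday.

6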